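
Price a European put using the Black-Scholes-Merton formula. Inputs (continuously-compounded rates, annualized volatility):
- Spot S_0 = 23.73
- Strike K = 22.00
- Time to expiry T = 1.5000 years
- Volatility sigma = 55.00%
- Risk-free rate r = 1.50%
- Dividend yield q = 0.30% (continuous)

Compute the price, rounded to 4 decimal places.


d1 = (ln(S/K) + (r - q + 0.5*sigma^2) * T) / (sigma * sqrt(T)) = 0.47590263
d2 = d1 - sigma * sqrt(T) = -0.19770705
exp(-rT) = 0.97775124; exp(-qT) = 0.99551011
P = K * exp(-rT) * N(-d2) - S_0 * exp(-qT) * N(-d1)
N(-d1) = 0.31707187; N(-d2) = 0.57836286
P = 22.0000 * 0.97775124 * 0.57836286 - 23.7300 * 0.99551011 * 0.31707187 = 4.9506

Answer: Price = 4.9506


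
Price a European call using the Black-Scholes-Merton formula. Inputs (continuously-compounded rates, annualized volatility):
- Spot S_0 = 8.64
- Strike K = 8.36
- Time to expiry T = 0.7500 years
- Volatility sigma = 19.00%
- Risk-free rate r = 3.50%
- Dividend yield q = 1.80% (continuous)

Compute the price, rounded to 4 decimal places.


d1 = (ln(S/K) + (r - q + 0.5*sigma^2) * T) / (sigma * sqrt(T)) = 0.35997276
d2 = d1 - sigma * sqrt(T) = 0.19542794
exp(-rT) = 0.97409154; exp(-qT) = 0.98659072
C = S_0 * exp(-qT) * N(d1) - K * exp(-rT) * N(d2)
N(d1) = 0.64056625; N(d2) = 0.57747103
C = 8.6400 * 0.98659072 * 0.64056625 - 8.3600 * 0.97409154 * 0.57747103 = 0.7577

Answer: Price = 0.7577


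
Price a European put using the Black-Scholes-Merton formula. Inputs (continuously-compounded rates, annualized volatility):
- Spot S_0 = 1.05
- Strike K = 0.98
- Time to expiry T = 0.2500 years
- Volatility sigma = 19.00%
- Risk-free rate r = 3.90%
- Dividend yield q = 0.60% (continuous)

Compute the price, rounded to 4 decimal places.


d1 = (ln(S/K) + (r - q + 0.5*sigma^2) * T) / (sigma * sqrt(T)) = 0.86058286
d2 = d1 - sigma * sqrt(T) = 0.76558286
exp(-rT) = 0.99029738; exp(-qT) = 0.99850112
P = K * exp(-rT) * N(-d2) - S_0 * exp(-qT) * N(-d1)
N(-d1) = 0.19473392; N(-d2) = 0.22196227
P = 0.9800 * 0.99029738 * 0.22196227 - 1.0500 * 0.99850112 * 0.19473392 = 0.0112

Answer: Price = 0.0112


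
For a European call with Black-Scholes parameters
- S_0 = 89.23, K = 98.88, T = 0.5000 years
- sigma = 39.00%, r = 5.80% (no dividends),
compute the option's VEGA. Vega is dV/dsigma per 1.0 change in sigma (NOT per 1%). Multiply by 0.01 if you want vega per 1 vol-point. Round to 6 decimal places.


Answer: Vega = 24.961695

Derivation:
d1 = -0.1293268851; d2 = -0.4050985297
phi(d1) = 0.3956199484; exp(-qT) = 1.0000000000; exp(-rT) = 0.9714164645
Vega = S * exp(-qT) * phi(d1) * sqrt(T) = 89.2300 * 1.0000000000 * 0.3956199484 * 0.7071067812 = 24.961695


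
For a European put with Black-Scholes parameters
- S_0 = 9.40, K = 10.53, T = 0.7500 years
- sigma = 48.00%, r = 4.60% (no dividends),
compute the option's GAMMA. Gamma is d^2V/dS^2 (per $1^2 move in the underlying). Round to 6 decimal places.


Answer: Gamma = 0.102080

Derivation:
d1 = 0.0177568000; d2 = -0.3979353939
phi(d1) = 0.3988793913; exp(-qT) = 1.0000000000; exp(-rT) = 0.9660883397
Gamma = exp(-qT) * phi(d1) / (S * sigma * sqrt(T)) = 1.0000000000 * 0.3988793913 / (9.4000 * 0.4800 * 0.8660254038) = 0.102080


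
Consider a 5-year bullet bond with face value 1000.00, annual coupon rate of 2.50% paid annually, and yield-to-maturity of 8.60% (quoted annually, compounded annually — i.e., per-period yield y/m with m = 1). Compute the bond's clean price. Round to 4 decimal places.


Answer: Price = 760.2481

Derivation:
Coupon per period c = face * coupon_rate / m = 25.000000
Periods per year m = 1; per-period yield y/m = 0.086000
Number of cashflows N = 5
Cashflows (t years, CF_t, discount factor 1/(1+y/m)^(m*t), PV):
  t = 1.0000: CF_t = 25.000000, DF = 0.920810, PV = 23.020258
  t = 2.0000: CF_t = 25.000000, DF = 0.847892, PV = 21.197291
  t = 3.0000: CF_t = 25.000000, DF = 0.780747, PV = 19.518684
  t = 4.0000: CF_t = 25.000000, DF = 0.718920, PV = 17.973006
  t = 5.0000: CF_t = 1025.000000, DF = 0.661989, PV = 678.538882
Price P = sum_t PV_t = 760.248121


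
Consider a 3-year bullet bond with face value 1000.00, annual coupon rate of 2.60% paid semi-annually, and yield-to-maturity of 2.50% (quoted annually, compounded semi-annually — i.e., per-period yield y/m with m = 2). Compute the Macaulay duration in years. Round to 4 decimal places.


Coupon per period c = face * coupon_rate / m = 13.000000
Periods per year m = 2; per-period yield y/m = 0.012500
Number of cashflows N = 6
Cashflows (t years, CF_t, discount factor 1/(1+y/m)^(m*t), PV):
  t = 0.5000: CF_t = 13.000000, DF = 0.987654, PV = 12.839506
  t = 1.0000: CF_t = 13.000000, DF = 0.975461, PV = 12.680994
  t = 1.5000: CF_t = 13.000000, DF = 0.963418, PV = 12.524438
  t = 2.0000: CF_t = 13.000000, DF = 0.951524, PV = 12.369816
  t = 2.5000: CF_t = 13.000000, DF = 0.939777, PV = 12.217102
  t = 3.0000: CF_t = 1013.000000, DF = 0.928175, PV = 940.241149
Price P = sum_t PV_t = 1002.873005
Macaulay numerator sum_t t * PV_t:
  t * PV_t at t = 0.5000: 6.419753
  t * PV_t at t = 1.0000: 12.680994
  t * PV_t at t = 1.5000: 18.786657
  t * PV_t at t = 2.0000: 24.739631
  t * PV_t at t = 2.5000: 30.542755
  t * PV_t at t = 3.0000: 2820.723448
Macaulay duration D = (sum_t t * PV_t) / P = 2913.893238 / 1002.873005 = 2.905546

Answer: Macaulay duration = 2.9055 years


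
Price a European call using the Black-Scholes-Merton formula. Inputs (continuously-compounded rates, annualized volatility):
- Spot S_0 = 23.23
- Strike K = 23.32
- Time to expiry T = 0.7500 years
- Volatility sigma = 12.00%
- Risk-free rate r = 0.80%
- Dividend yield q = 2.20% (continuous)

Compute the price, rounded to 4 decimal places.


d1 = (ln(S/K) + (r - q + 0.5*sigma^2) * T) / (sigma * sqrt(T)) = -0.08628321
d2 = d1 - sigma * sqrt(T) = -0.19020626
exp(-rT) = 0.99401796; exp(-qT) = 0.98363538
C = S_0 * exp(-qT) * N(d1) - K * exp(-rT) * N(d2)
N(d1) = 0.46562064; N(d2) = 0.42457375
C = 23.2300 * 0.98363538 * 0.46562064 - 23.3200 * 0.99401796 * 0.42457375 = 0.7975

Answer: Price = 0.7975


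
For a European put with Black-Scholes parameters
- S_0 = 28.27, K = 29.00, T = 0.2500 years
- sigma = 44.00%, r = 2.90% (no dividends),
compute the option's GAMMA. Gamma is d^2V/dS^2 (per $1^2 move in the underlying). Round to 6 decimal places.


d1 = 0.0270697351; d2 = -0.1929302649
phi(d1) = 0.3987961406; exp(-qT) = 1.0000000000; exp(-rT) = 0.9927762179
Gamma = exp(-qT) * phi(d1) / (S * sigma * sqrt(T)) = 1.0000000000 * 0.3987961406 / (28.2700 * 0.4400 * 0.5000000000) = 0.064121

Answer: Gamma = 0.064121


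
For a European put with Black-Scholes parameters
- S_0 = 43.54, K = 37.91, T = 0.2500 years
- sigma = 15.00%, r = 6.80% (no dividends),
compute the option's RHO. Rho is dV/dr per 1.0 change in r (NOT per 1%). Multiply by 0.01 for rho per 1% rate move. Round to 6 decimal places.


Answer: Rho = -0.194805

Derivation:
d1 = 2.1103683504; d2 = 2.0353683504
phi(d1) = 0.0430339551; exp(-qT) = 1.0000000000; exp(-rT) = 0.9831436846
N(-d2) = 0.0209069117
Rho = -K*T*exp(-rT)*N(-d2) = -37.9100 * 0.2500 * 0.9831436846 * 0.0209069117 = -0.194805


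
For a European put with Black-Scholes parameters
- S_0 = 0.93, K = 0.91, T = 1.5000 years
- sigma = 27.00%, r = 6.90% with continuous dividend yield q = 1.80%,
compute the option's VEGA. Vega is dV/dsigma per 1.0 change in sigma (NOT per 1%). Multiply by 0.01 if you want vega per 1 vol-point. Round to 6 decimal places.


Answer: Vega = 0.397447

Derivation:
d1 = 0.4624243102; d2 = 0.1317431950
phi(d1) = 0.3584892324; exp(-qT) = 0.9733612415; exp(-rT) = 0.9016760227
Vega = S * exp(-qT) * phi(d1) * sqrt(T) = 0.9300 * 0.9733612415 * 0.3584892324 * 1.2247448714 = 0.397447


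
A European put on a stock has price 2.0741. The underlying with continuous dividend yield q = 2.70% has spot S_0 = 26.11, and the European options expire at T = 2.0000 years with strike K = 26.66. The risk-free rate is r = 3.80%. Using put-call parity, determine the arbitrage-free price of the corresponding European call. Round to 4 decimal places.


Put-call parity: C - P = S_0 * exp(-qT) - K * exp(-rT).
S_0 * exp(-qT) = 26.1100 * 0.94743211 = 24.73745230
K * exp(-rT) = 26.6600 * 0.92681621 = 24.70892007
C = P + S*exp(-qT) - K*exp(-rT)
C = 2.0741 + 24.73745230 - 24.70892007 = 2.1026

Answer: Call price = 2.1026


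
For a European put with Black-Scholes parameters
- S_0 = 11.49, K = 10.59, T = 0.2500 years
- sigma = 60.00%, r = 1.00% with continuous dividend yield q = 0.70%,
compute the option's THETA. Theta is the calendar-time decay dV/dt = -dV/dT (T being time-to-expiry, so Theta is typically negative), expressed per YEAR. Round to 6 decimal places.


Answer: Theta = -2.488423

Derivation:
d1 = 0.4243897742; d2 = 0.1243897742
phi(d1) = 0.3645863436; exp(-qT) = 0.9982515304; exp(-rT) = 0.9975031224
Theta = -S*exp(-qT)*phi(d1)*sigma/(2*sqrt(T)) + r*K*exp(-rT)*N(-d2) - q*S*exp(-qT)*N(-d1)
N(-d1) = 0.3356407886; N(-d2) = 0.4505033348; sqrt(T) = 0.5000000000
Term 1 = -11.4900 * 0.9982515304 * 0.3645863436 * 0.6000 / (2 * 0.5000000000) = -2.5090635474
Term 2 = 0.0100 * 10.5900 * 0.9975031224 * 0.4505033348 = 0.0475891814
Term 3 = -0.0070 * 11.4900 * 0.9982515304 * 0.3356407886 = -0.0269483877
Theta = -2.5090635474 + (0.0475891814) + (-0.0269483877) = -2.488423


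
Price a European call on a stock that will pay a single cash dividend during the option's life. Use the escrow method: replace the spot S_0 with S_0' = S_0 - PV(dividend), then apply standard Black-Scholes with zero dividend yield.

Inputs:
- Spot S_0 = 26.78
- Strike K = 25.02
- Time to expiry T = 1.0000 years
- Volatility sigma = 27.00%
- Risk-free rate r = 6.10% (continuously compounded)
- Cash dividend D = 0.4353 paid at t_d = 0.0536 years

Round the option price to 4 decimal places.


PV(D) = D * exp(-r * t_d) = 0.4353 * 0.99673574 = 0.43387907
S_0' = S_0 - PV(D) = 26.7800 - 0.43387907 = 26.34612093
d1 = (ln(S_0'/K) + (r + sigma^2/2)*T) / (sigma*sqrt(T)) = 0.55220573
d2 = d1 - sigma*sqrt(T) = 0.28220573
exp(-rT) = 0.94082324
N(d1) = 0.70959629; N(d2) = 0.61110712
C = S_0' * N(d1) - K * exp(-rT) * N(d2) = 26.34612093 * 0.70959629 - 25.0200 * 0.94082324 * 0.61110712 = 4.3100

Answer: Price = 4.3100


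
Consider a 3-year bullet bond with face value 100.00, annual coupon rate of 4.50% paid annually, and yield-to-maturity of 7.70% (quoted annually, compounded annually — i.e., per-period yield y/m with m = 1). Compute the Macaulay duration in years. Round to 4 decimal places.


Answer: Macaulay duration = 2.8666 years

Derivation:
Coupon per period c = face * coupon_rate / m = 4.500000
Periods per year m = 1; per-period yield y/m = 0.077000
Number of cashflows N = 3
Cashflows (t years, CF_t, discount factor 1/(1+y/m)^(m*t), PV):
  t = 1.0000: CF_t = 4.500000, DF = 0.928505, PV = 4.178273
  t = 2.0000: CF_t = 4.500000, DF = 0.862122, PV = 3.879548
  t = 3.0000: CF_t = 104.500000, DF = 0.800484, PV = 83.650623
Price P = sum_t PV_t = 91.708444
Macaulay numerator sum_t t * PV_t:
  t * PV_t at t = 1.0000: 4.178273
  t * PV_t at t = 2.0000: 7.759096
  t * PV_t at t = 3.0000: 250.951869
Macaulay duration D = (sum_t t * PV_t) / P = 262.889238 / 91.708444 = 2.866576


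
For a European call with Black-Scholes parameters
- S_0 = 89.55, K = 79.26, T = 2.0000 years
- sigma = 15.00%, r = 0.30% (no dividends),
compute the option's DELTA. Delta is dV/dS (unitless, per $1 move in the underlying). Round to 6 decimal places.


Answer: Delta = 0.761075

Derivation:
d1 = 0.7097633377; d2 = 0.4976313034
phi(d1) = 0.3101123800; exp(-qT) = 1.0000000000; exp(-rT) = 0.9940179641
N(d1) = 0.7610745462
Delta = exp(-qT) * N(d1) = 1.0000000000 * 0.7610745462 = 0.761075


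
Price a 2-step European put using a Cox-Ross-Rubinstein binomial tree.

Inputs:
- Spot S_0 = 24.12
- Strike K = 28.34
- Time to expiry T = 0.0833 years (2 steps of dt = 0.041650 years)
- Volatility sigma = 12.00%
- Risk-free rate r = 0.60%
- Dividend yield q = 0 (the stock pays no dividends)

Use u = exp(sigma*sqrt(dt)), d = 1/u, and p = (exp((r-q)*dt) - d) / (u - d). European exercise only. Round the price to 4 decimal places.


dt = T/N = 0.041650
u = exp(sigma*sqrt(dt)) = 1.024792; d = 1/u = 0.975807
p = (exp((r-q)*dt) - d) / (u - d) = 0.498980
Discount per step: exp(-r*dt) = 0.999750
Stock lattice S(k, i) with i counting down-moves:
  k=0: S(0,0) = 24.1200
  k=1: S(1,0) = 24.7180; S(1,1) = 23.5365
  k=2: S(2,0) = 25.3308; S(2,1) = 24.1200; S(2,2) = 22.9671
Terminal payoffs V(N, i) = max(K - S_T, 0):
  V(2,0) = 3.009192; V(2,1) = 4.220000; V(2,2) = 5.372932
Backward induction: V(k, i) = exp(-r*dt) * [p * V(k+1, i) + (1-p) * V(k+1, i+1)].
  V(1,0) = exp(-r*dt) * [p*3.009192 + (1-p)*4.220000] = 3.614927
  V(1,1) = exp(-r*dt) * [p*4.220000 + (1-p)*5.372932] = 4.796443
  V(0,0) = exp(-r*dt) * [p*3.614927 + (1-p)*4.796443] = 4.205839

Answer: Price = V(0,0) = 4.2058


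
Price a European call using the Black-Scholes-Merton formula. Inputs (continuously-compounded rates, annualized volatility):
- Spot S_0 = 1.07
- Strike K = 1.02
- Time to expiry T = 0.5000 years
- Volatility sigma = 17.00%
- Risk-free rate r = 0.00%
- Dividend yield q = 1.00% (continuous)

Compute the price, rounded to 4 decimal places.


d1 = (ln(S/K) + (r - q + 0.5*sigma^2) * T) / (sigma * sqrt(T)) = 0.41661917
d2 = d1 - sigma * sqrt(T) = 0.29641102
exp(-rT) = 1.00000000; exp(-qT) = 0.99501248
C = S_0 * exp(-qT) * N(d1) - K * exp(-rT) * N(d2)
N(d1) = 0.66152151; N(d2) = 0.61654189
C = 1.0700 * 0.99501248 * 0.66152151 - 1.0200 * 1.00000000 * 0.61654189 = 0.0754

Answer: Price = 0.0754


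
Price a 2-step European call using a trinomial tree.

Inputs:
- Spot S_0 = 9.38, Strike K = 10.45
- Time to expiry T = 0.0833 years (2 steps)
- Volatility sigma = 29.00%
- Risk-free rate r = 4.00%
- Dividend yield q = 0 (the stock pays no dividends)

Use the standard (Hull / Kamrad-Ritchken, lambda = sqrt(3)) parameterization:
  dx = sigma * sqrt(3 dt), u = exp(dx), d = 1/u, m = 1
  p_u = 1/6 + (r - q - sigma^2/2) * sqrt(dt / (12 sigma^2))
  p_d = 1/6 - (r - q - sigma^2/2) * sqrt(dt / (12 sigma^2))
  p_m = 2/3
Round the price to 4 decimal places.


Answer: Price = V(0,0) = 0.0293

Derivation:
dt = T/N = 0.041650; dx = sigma*sqrt(3*dt) = 0.102510
u = exp(dx) = 1.107948; d = 1/u = 0.902569
p_u = 0.166250, p_m = 0.666667, p_d = 0.167083
Discount per step: exp(-r*dt) = 0.998335
Stock lattice S(k, j) with j the centered position index:
  k=0: S(0,+0) = 9.3800
  k=1: S(1,-1) = 8.4661; S(1,+0) = 9.3800; S(1,+1) = 10.3926
  k=2: S(2,-2) = 7.6412; S(2,-1) = 8.4661; S(2,+0) = 9.3800; S(2,+1) = 10.3926; S(2,+2) = 11.5144
Terminal payoffs V(N, j) = max(S_T - K, 0):
  V(2,-2) = 0.000000; V(2,-1) = 0.000000; V(2,+0) = 0.000000; V(2,+1) = 0.000000; V(2,+2) = 1.064415
Backward induction: V(k, j) = exp(-r*dt) * [p_u * V(k+1, j+1) + p_m * V(k+1, j) + p_d * V(k+1, j-1)]
  V(1,-1) = exp(-r*dt) * [p_u*0.000000 + p_m*0.000000 + p_d*0.000000] = 0.000000
  V(1,+0) = exp(-r*dt) * [p_u*0.000000 + p_m*0.000000 + p_d*0.000000] = 0.000000
  V(1,+1) = exp(-r*dt) * [p_u*1.064415 + p_m*0.000000 + p_d*0.000000] = 0.176665
  V(0,+0) = exp(-r*dt) * [p_u*0.176665 + p_m*0.000000 + p_d*0.000000] = 0.029322


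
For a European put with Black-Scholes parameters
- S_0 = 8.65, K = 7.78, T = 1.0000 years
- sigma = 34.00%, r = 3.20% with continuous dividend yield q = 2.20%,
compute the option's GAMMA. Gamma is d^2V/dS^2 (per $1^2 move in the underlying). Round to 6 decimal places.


Answer: Gamma = 0.116444

Derivation:
d1 = 0.5111852434; d2 = 0.1711852434
phi(d1) = 0.3500799543; exp(-qT) = 0.9782402351; exp(-rT) = 0.9685065821
Gamma = exp(-qT) * phi(d1) / (S * sigma * sqrt(T)) = 0.9782402351 * 0.3500799543 / (8.6500 * 0.3400 * 1.0000000000) = 0.116444


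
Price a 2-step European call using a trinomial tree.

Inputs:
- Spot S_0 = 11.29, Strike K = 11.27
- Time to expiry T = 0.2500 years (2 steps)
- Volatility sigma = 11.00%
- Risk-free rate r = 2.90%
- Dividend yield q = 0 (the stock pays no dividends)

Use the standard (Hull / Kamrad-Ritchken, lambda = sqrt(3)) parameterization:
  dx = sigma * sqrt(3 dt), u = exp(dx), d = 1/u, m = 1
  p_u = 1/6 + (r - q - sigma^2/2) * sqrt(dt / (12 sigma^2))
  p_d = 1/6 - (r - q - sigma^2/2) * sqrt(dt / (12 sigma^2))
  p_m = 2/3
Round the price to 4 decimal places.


dt = T/N = 0.125000; dx = sigma*sqrt(3*dt) = 0.067361
u = exp(dx) = 1.069682; d = 1/u = 0.934858
p_u = 0.187961, p_m = 0.666667, p_d = 0.145373
Discount per step: exp(-r*dt) = 0.996382
Stock lattice S(k, j) with j the centered position index:
  k=0: S(0,+0) = 11.2900
  k=1: S(1,-1) = 10.5545; S(1,+0) = 11.2900; S(1,+1) = 12.0767
  k=2: S(2,-2) = 9.8670; S(2,-1) = 10.5545; S(2,+0) = 11.2900; S(2,+1) = 12.0767; S(2,+2) = 12.9182
Terminal payoffs V(N, j) = max(S_T - K, 0):
  V(2,-2) = 0.000000; V(2,-1) = 0.000000; V(2,+0) = 0.020000; V(2,+1) = 0.806704; V(2,+2) = 1.648228
Backward induction: V(k, j) = exp(-r*dt) * [p_u * V(k+1, j+1) + p_m * V(k+1, j) + p_d * V(k+1, j-1)]
  V(1,-1) = exp(-r*dt) * [p_u*0.020000 + p_m*0.000000 + p_d*0.000000] = 0.003746
  V(1,+0) = exp(-r*dt) * [p_u*0.806704 + p_m*0.020000 + p_d*0.000000] = 0.164365
  V(1,+1) = exp(-r*dt) * [p_u*1.648228 + p_m*0.806704 + p_d*0.020000] = 0.847435
  V(0,+0) = exp(-r*dt) * [p_u*0.847435 + p_m*0.164365 + p_d*0.003746] = 0.268431

Answer: Price = V(0,0) = 0.2684


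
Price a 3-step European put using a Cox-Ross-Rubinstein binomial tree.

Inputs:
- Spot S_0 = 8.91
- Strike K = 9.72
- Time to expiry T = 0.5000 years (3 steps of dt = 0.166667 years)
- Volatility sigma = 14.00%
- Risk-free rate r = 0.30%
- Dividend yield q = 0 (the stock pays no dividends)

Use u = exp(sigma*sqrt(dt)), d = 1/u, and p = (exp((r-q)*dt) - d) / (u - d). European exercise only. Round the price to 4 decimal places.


Answer: Price = V(0,0) = 0.8961

Derivation:
dt = T/N = 0.166667
u = exp(sigma*sqrt(dt)) = 1.058820; d = 1/u = 0.944448
p = (exp((r-q)*dt) - d) / (u - d) = 0.490088
Discount per step: exp(-r*dt) = 0.999500
Stock lattice S(k, i) with i counting down-moves:
  k=0: S(0,0) = 8.9100
  k=1: S(1,0) = 9.4341; S(1,1) = 8.4150
  k=2: S(2,0) = 9.9890; S(2,1) = 8.9100; S(2,2) = 7.9476
  k=3: S(3,0) = 10.5765; S(3,1) = 9.4341; S(3,2) = 8.4150; S(3,3) = 7.5061
Terminal payoffs V(N, i) = max(K - S_T, 0):
  V(3,0) = 0.000000; V(3,1) = 0.285917; V(3,2) = 1.304969; V(3,3) = 2.213946
Backward induction: V(k, i) = exp(-r*dt) * [p * V(k+1, i) + (1-p) * V(k+1, i+1)].
  V(2,0) = exp(-r*dt) * [p*0.000000 + (1-p)*0.285917] = 0.145720
  V(2,1) = exp(-r*dt) * [p*0.285917 + (1-p)*1.304969] = 0.805141
  V(2,2) = exp(-r*dt) * [p*1.304969 + (1-p)*2.213946] = 1.767583
  V(1,0) = exp(-r*dt) * [p*0.145720 + (1-p)*0.805141] = 0.481726
  V(1,1) = exp(-r*dt) * [p*0.805141 + (1-p)*1.767583] = 1.295254
  V(0,0) = exp(-r*dt) * [p*0.481726 + (1-p)*1.295254] = 0.896105


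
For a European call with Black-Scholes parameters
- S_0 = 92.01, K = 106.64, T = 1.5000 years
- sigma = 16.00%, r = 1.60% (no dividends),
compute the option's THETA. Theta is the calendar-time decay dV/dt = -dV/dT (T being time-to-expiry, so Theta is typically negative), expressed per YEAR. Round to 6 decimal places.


d1 = -0.5325670856; d2 = -0.7285262650
phi(d1) = 0.3461952407; exp(-qT) = 1.0000000000; exp(-rT) = 0.9762857098
Theta = -S*exp(-qT)*phi(d1)*sigma/(2*sqrt(T)) - r*K*exp(-rT)*N(d2) + q*S*exp(-qT)*N(d1)
N(d1) = 0.2971666458; N(d2) = 0.2331457483; sqrt(T) = 1.2247448714
Term 1 = -92.0100 * 1.0000000000 * 0.3461952407 * 0.1600 / (2 * 1.2247448714) = -2.0806569493
Term 2 = -0.0160 * 106.6400 * 0.9762857098 * 0.2331457483 = -0.3883689952
Term 3 = 0 (no dividend yield, q = 0)
Theta = -2.0806569493 + (-0.3883689952) + (0.0000000000) = -2.469026

Answer: Theta = -2.469026


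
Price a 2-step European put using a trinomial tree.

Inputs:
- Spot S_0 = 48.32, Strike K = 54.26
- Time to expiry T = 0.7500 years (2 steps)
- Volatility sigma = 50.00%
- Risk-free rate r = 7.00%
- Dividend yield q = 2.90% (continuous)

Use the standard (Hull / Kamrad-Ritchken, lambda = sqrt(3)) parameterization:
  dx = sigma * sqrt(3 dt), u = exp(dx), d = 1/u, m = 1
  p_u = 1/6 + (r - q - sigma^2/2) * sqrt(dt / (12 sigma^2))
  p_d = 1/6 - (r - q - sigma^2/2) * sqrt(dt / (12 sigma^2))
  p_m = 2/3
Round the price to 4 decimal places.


Answer: Price = V(0,0) = 10.5977

Derivation:
dt = T/N = 0.375000; dx = sigma*sqrt(3*dt) = 0.530330
u = exp(dx) = 1.699493; d = 1/u = 0.588411
p_u = 0.136968, p_m = 0.666667, p_d = 0.196365
Discount per step: exp(-r*dt) = 0.974092
Stock lattice S(k, j) with j the centered position index:
  k=0: S(0,+0) = 48.3200
  k=1: S(1,-1) = 28.4320; S(1,+0) = 48.3200; S(1,+1) = 82.1195
  k=2: S(2,-2) = 16.7297; S(2,-1) = 28.4320; S(2,+0) = 48.3200; S(2,+1) = 82.1195; S(2,+2) = 139.5616
Terminal payoffs V(N, j) = max(K - S_T, 0):
  V(2,-2) = 37.530303; V(2,-1) = 25.827994; V(2,+0) = 5.940000; V(2,+1) = 0.000000; V(2,+2) = 0.000000
Backward induction: V(k, j) = exp(-r*dt) * [p_u * V(k+1, j+1) + p_m * V(k+1, j) + p_d * V(k+1, j-1)]
  V(1,-1) = exp(-r*dt) * [p_u*5.940000 + p_m*25.827994 + p_d*37.530303] = 24.743774
  V(1,+0) = exp(-r*dt) * [p_u*0.000000 + p_m*5.940000 + p_d*25.827994] = 8.797720
  V(1,+1) = exp(-r*dt) * [p_u*0.000000 + p_m*0.000000 + p_d*5.940000] = 1.136189
  V(0,+0) = exp(-r*dt) * [p_u*1.136189 + p_m*8.797720 + p_d*24.743774] = 10.597710


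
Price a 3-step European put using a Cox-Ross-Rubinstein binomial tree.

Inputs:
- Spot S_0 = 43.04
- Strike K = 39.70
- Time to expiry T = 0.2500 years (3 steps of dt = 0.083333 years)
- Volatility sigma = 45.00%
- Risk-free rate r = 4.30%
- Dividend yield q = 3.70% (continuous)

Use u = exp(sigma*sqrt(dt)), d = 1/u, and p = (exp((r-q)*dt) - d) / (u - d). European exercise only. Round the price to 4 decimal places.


dt = T/N = 0.083333
u = exp(sigma*sqrt(dt)) = 1.138719; d = 1/u = 0.878180
p = (exp((r-q)*dt) - d) / (u - d) = 0.469489
Discount per step: exp(-r*dt) = 0.996423
Stock lattice S(k, i) with i counting down-moves:
  k=0: S(0,0) = 43.0400
  k=1: S(1,0) = 49.0105; S(1,1) = 37.7969
  k=2: S(2,0) = 55.8091; S(2,1) = 43.0400; S(2,2) = 33.1924
  k=3: S(3,0) = 63.5509; S(3,1) = 49.0105; S(3,2) = 37.7969; S(3,3) = 29.1489
Terminal payoffs V(N, i) = max(K - S_T, 0):
  V(3,0) = 0.000000; V(3,1) = 0.000000; V(3,2) = 1.903137; V(3,3) = 10.551062
Backward induction: V(k, i) = exp(-r*dt) * [p * V(k+1, i) + (1-p) * V(k+1, i+1)].
  V(2,0) = exp(-r*dt) * [p*0.000000 + (1-p)*0.000000] = 0.000000
  V(2,1) = exp(-r*dt) * [p*0.000000 + (1-p)*1.903137] = 1.006023
  V(2,2) = exp(-r*dt) * [p*1.903137 + (1-p)*10.551062] = 6.467737
  V(1,0) = exp(-r*dt) * [p*0.000000 + (1-p)*1.006023] = 0.531797
  V(1,1) = exp(-r*dt) * [p*1.006023 + (1-p)*6.467737] = 3.889559
  V(0,0) = exp(-r*dt) * [p*0.531797 + (1-p)*3.889559] = 2.304852

Answer: Price = V(0,0) = 2.3049


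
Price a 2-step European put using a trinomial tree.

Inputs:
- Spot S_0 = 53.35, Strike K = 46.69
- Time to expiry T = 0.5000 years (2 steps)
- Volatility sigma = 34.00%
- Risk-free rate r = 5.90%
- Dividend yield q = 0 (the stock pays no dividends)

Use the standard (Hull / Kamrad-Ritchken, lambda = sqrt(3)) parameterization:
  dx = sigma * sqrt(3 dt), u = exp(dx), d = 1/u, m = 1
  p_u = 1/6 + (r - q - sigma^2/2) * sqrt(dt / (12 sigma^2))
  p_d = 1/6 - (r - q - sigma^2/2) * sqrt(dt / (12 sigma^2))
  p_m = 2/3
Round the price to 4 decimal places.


dt = T/N = 0.250000; dx = sigma*sqrt(3*dt) = 0.294449
u = exp(dx) = 1.342386; d = 1/u = 0.744942
p_u = 0.167176, p_m = 0.666667, p_d = 0.166157
Discount per step: exp(-r*dt) = 0.985358
Stock lattice S(k, j) with j the centered position index:
  k=0: S(0,+0) = 53.3500
  k=1: S(1,-1) = 39.7427; S(1,+0) = 53.3500; S(1,+1) = 71.6163
  k=2: S(2,-2) = 29.6060; S(2,-1) = 39.7427; S(2,+0) = 53.3500; S(2,+1) = 71.6163; S(2,+2) = 96.1367
Terminal payoffs V(N, j) = max(K - S_T, 0):
  V(2,-2) = 17.084010; V(2,-1) = 6.947333; V(2,+0) = 0.000000; V(2,+1) = 0.000000; V(2,+2) = 0.000000
Backward induction: V(k, j) = exp(-r*dt) * [p_u * V(k+1, j+1) + p_m * V(k+1, j) + p_d * V(k+1, j-1)]
  V(1,-1) = exp(-r*dt) * [p_u*0.000000 + p_m*6.947333 + p_d*17.084010] = 7.360811
  V(1,+0) = exp(-r*dt) * [p_u*0.000000 + p_m*0.000000 + p_d*6.947333] = 1.137448
  V(1,+1) = exp(-r*dt) * [p_u*0.000000 + p_m*0.000000 + p_d*0.000000] = 0.000000
  V(0,+0) = exp(-r*dt) * [p_u*0.000000 + p_m*1.137448 + p_d*7.360811] = 1.952340

Answer: Price = V(0,0) = 1.9523


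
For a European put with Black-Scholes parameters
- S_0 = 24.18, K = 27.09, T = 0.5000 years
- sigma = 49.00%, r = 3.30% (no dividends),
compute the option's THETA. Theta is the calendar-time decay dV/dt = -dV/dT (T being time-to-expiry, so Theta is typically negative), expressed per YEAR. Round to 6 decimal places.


d1 = -0.1071160301; d2 = -0.4535983529
phi(d1) = 0.3966601322; exp(-qT) = 1.0000000000; exp(-rT) = 0.9836353794
Theta = -S*exp(-qT)*phi(d1)*sigma/(2*sqrt(T)) + r*K*exp(-rT)*N(-d2) - q*S*exp(-qT)*N(-d1)
N(-d1) = 0.5426515349; N(-d2) = 0.6749410304; sqrt(T) = 0.7071067812
Term 1 = -24.1800 * 1.0000000000 * 0.3966601322 * 0.4900 / (2 * 0.7071067812) = -3.3231958053
Term 2 = 0.0330 * 27.0900 * 0.9836353794 * 0.6749410304 = 0.5935029967
Term 3 = 0 (no dividend yield, q = 0)
Theta = -3.3231958053 + (0.5935029967) + (0.0000000000) = -2.729693

Answer: Theta = -2.729693


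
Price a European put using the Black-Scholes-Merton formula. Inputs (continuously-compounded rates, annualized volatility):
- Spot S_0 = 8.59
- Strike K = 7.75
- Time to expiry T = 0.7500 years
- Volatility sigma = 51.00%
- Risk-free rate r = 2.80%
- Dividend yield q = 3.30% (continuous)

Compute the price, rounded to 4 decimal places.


Answer: Price = 1.0344

Derivation:
d1 = (ln(S/K) + (r - q + 0.5*sigma^2) * T) / (sigma * sqrt(T)) = 0.44533719
d2 = d1 - sigma * sqrt(T) = 0.00366423
exp(-rT) = 0.97921896; exp(-qT) = 0.97555377
P = K * exp(-rT) * N(-d2) - S_0 * exp(-qT) * N(-d1)
N(-d1) = 0.32803805; N(-d2) = 0.49853819
P = 7.7500 * 0.97921896 * 0.49853819 - 8.5900 * 0.97555377 * 0.32803805 = 1.0344


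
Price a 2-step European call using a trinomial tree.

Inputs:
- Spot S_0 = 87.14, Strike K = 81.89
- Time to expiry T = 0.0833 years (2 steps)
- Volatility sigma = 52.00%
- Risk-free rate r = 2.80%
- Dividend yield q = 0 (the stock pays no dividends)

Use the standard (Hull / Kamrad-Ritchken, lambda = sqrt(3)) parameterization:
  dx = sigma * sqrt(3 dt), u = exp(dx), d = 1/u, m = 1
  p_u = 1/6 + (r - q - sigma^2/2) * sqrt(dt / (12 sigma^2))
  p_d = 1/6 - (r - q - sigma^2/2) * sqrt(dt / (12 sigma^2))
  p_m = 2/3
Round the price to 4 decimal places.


dt = T/N = 0.041650; dx = sigma*sqrt(3*dt) = 0.183811
u = exp(dx) = 1.201789; d = 1/u = 0.832093
p_u = 0.154521, p_m = 0.666667, p_d = 0.178812
Discount per step: exp(-r*dt) = 0.998834
Stock lattice S(k, j) with j the centered position index:
  k=0: S(0,+0) = 87.1400
  k=1: S(1,-1) = 72.5086; S(1,+0) = 87.1400; S(1,+1) = 104.7239
  k=2: S(2,-2) = 60.3339; S(2,-1) = 72.5086; S(2,+0) = 87.1400; S(2,+1) = 104.7239; S(2,+2) = 125.8560
Terminal payoffs V(N, j) = max(S_T - K, 0):
  V(2,-2) = 0.000000; V(2,-1) = 0.000000; V(2,+0) = 5.250000; V(2,+1) = 22.833863; V(2,+2) = 43.965950
Backward induction: V(k, j) = exp(-r*dt) * [p_u * V(k+1, j+1) + p_m * V(k+1, j) + p_d * V(k+1, j-1)]
  V(1,-1) = exp(-r*dt) * [p_u*5.250000 + p_m*0.000000 + p_d*0.000000] = 0.810292
  V(1,+0) = exp(-r*dt) * [p_u*22.833863 + p_m*5.250000 + p_d*0.000000] = 7.020128
  V(1,+1) = exp(-r*dt) * [p_u*43.965950 + p_m*22.833863 + p_d*5.250000] = 22.928262
  V(0,+0) = exp(-r*dt) * [p_u*22.928262 + p_m*7.020128 + p_d*0.810292] = 8.358129

Answer: Price = V(0,0) = 8.3581


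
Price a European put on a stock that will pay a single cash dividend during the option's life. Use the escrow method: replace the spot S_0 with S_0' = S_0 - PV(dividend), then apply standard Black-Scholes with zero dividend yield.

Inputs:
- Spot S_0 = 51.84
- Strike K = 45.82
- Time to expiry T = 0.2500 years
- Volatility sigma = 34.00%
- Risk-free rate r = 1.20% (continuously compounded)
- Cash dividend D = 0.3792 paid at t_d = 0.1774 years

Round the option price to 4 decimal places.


PV(D) = D * exp(-r * t_d) = 0.3792 * 0.99787346 = 0.37839362
S_0' = S_0 - PV(D) = 51.8400 - 0.37839362 = 51.46160638
d1 = (ln(S_0'/K) + (r + sigma^2/2)*T) / (sigma*sqrt(T)) = 0.78567850
d2 = d1 - sigma*sqrt(T) = 0.61567850
exp(-rT) = 0.99700450
N(-d1) = 0.21602793; N(-d2) = 0.26905336
P = K * exp(-rT) * N(-d2) - S_0' * N(-d1) = 45.8200 * 0.99700450 * 0.26905336 - 51.46160638 * 0.21602793 = 1.1740

Answer: Price = 1.1740


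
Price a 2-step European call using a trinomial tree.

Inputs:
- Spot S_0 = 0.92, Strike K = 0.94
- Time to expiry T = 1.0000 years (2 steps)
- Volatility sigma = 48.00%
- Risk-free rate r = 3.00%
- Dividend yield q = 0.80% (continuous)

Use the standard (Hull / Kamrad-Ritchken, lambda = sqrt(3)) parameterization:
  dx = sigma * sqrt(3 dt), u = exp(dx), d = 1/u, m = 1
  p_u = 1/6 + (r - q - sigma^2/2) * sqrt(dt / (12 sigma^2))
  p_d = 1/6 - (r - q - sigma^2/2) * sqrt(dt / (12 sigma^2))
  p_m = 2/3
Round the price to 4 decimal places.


Answer: Price = V(0,0) = 0.1497

Derivation:
dt = T/N = 0.500000; dx = sigma*sqrt(3*dt) = 0.587878
u = exp(dx) = 1.800164; d = 1/u = 0.555505
p_u = 0.127033, p_m = 0.666667, p_d = 0.206301
Discount per step: exp(-r*dt) = 0.985112
Stock lattice S(k, j) with j the centered position index:
  k=0: S(0,+0) = 0.9200
  k=1: S(1,-1) = 0.5111; S(1,+0) = 0.9200; S(1,+1) = 1.6562
  k=2: S(2,-2) = 0.2839; S(2,-1) = 0.5111; S(2,+0) = 0.9200; S(2,+1) = 1.6562; S(2,+2) = 2.9813
Terminal payoffs V(N, j) = max(S_T - K, 0):
  V(2,-2) = 0.000000; V(2,-1) = 0.000000; V(2,+0) = 0.000000; V(2,+1) = 0.716150; V(2,+2) = 2.041342
Backward induction: V(k, j) = exp(-r*dt) * [p_u * V(k+1, j+1) + p_m * V(k+1, j) + p_d * V(k+1, j-1)]
  V(1,-1) = exp(-r*dt) * [p_u*0.000000 + p_m*0.000000 + p_d*0.000000] = 0.000000
  V(1,+0) = exp(-r*dt) * [p_u*0.716150 + p_m*0.000000 + p_d*0.000000] = 0.089620
  V(1,+1) = exp(-r*dt) * [p_u*2.041342 + p_m*0.716150 + p_d*0.000000] = 0.725782
  V(0,+0) = exp(-r*dt) * [p_u*0.725782 + p_m*0.089620 + p_d*0.000000] = 0.149682


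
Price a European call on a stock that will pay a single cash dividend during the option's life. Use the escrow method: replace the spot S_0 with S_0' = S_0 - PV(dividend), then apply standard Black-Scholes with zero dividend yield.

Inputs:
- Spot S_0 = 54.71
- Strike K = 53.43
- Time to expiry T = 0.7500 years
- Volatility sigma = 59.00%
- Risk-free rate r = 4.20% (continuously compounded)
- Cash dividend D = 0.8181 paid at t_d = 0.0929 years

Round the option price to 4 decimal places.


PV(D) = D * exp(-r * t_d) = 0.8181 * 0.99610580 = 0.81491416
S_0' = S_0 - PV(D) = 54.7100 - 0.81491416 = 53.89508584
d1 = (ln(S_0'/K) + (r + sigma^2/2)*T) / (sigma*sqrt(T)) = 0.33408895
d2 = d1 - sigma*sqrt(T) = -0.17686604
exp(-rT) = 0.96899096
N(d1) = 0.63084378; N(d2) = 0.42980681
C = S_0' * N(d1) - K * exp(-rT) * N(d2) = 53.89508584 * 0.63084378 - 53.4300 * 0.96899096 * 0.42980681 = 11.7469

Answer: Price = 11.7469


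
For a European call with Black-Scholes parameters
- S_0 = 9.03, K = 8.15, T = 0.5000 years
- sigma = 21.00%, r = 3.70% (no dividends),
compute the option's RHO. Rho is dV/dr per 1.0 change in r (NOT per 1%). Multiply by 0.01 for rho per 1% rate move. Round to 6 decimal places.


Answer: Rho = 3.082657

Derivation:
d1 = 0.8893345302; d2 = 0.7408421061
phi(d1) = 0.2686364000; exp(-qT) = 1.0000000000; exp(-rT) = 0.9816700746
N(d2) = 0.7706054092
Rho = K*T*exp(-rT)*N(d2) = 8.1500 * 0.5000 * 0.9816700746 * 0.7706054092 = 3.082657


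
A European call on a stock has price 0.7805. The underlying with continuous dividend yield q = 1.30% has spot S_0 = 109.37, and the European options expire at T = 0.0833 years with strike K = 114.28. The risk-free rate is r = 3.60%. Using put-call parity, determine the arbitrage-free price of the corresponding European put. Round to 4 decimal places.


Answer: Put price = 5.4667

Derivation:
Put-call parity: C - P = S_0 * exp(-qT) - K * exp(-rT).
S_0 * exp(-qT) = 109.3700 * 0.99891769 = 109.25162733
K * exp(-rT) = 114.2800 * 0.99700569 = 113.93781047
P = C - S*exp(-qT) + K*exp(-rT)
P = 0.7805 - 109.25162733 + 113.93781047 = 5.4667


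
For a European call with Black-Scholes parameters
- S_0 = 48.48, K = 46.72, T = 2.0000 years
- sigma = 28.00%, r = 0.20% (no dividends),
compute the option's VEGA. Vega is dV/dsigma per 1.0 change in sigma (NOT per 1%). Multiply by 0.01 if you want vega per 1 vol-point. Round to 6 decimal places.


d1 = 0.3014775097; d2 = -0.0945022877
phi(d1) = 0.3812183856; exp(-qT) = 1.0000000000; exp(-rT) = 0.9960079893
Vega = S * exp(-qT) * phi(d1) * sqrt(T) = 48.4800 * 1.0000000000 * 0.3812183856 * 1.4142135624 = 26.136742

Answer: Vega = 26.136742


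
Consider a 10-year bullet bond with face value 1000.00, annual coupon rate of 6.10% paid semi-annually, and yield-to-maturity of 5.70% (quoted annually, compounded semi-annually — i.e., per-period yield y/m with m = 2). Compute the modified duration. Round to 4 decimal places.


Coupon per period c = face * coupon_rate / m = 30.500000
Periods per year m = 2; per-period yield y/m = 0.028500
Number of cashflows N = 20
Cashflows (t years, CF_t, discount factor 1/(1+y/m)^(m*t), PV):
  t = 0.5000: CF_t = 30.500000, DF = 0.972290, PV = 29.654837
  t = 1.0000: CF_t = 30.500000, DF = 0.945347, PV = 28.833094
  t = 1.5000: CF_t = 30.500000, DF = 0.919152, PV = 28.034122
  t = 2.0000: CF_t = 30.500000, DF = 0.893682, PV = 27.257289
  t = 2.5000: CF_t = 30.500000, DF = 0.868917, PV = 26.501982
  t = 3.0000: CF_t = 30.500000, DF = 0.844840, PV = 25.767606
  t = 3.5000: CF_t = 30.500000, DF = 0.821429, PV = 25.053579
  t = 4.0000: CF_t = 30.500000, DF = 0.798667, PV = 24.359337
  t = 4.5000: CF_t = 30.500000, DF = 0.776536, PV = 23.684334
  t = 5.0000: CF_t = 30.500000, DF = 0.755018, PV = 23.028035
  t = 5.5000: CF_t = 30.500000, DF = 0.734096, PV = 22.389922
  t = 6.0000: CF_t = 30.500000, DF = 0.713754, PV = 21.769492
  t = 6.5000: CF_t = 30.500000, DF = 0.693976, PV = 21.166253
  t = 7.0000: CF_t = 30.500000, DF = 0.674745, PV = 20.579731
  t = 7.5000: CF_t = 30.500000, DF = 0.656048, PV = 20.009461
  t = 8.0000: CF_t = 30.500000, DF = 0.637869, PV = 19.454994
  t = 8.5000: CF_t = 30.500000, DF = 0.620193, PV = 18.915891
  t = 9.0000: CF_t = 30.500000, DF = 0.603007, PV = 18.391727
  t = 9.5000: CF_t = 30.500000, DF = 0.586298, PV = 17.882087
  t = 10.0000: CF_t = 1030.500000, DF = 0.570051, PV = 587.438053
Price P = sum_t PV_t = 1030.171826
First compute Macaulay numerator sum_t t * PV_t:
  t * PV_t at t = 0.5000: 14.827419
  t * PV_t at t = 1.0000: 28.833094
  t * PV_t at t = 1.5000: 42.051182
  t * PV_t at t = 2.0000: 54.514578
  t * PV_t at t = 2.5000: 66.254956
  t * PV_t at t = 3.0000: 77.302817
  t * PV_t at t = 3.5000: 87.687525
  t * PV_t at t = 4.0000: 97.437350
  t * PV_t at t = 4.5000: 106.579503
  t * PV_t at t = 5.0000: 115.140175
  t * PV_t at t = 5.5000: 123.144572
  t * PV_t at t = 6.0000: 130.616950
  t * PV_t at t = 6.5000: 137.580647
  t * PV_t at t = 7.0000: 144.058117
  t * PV_t at t = 7.5000: 150.070961
  t * PV_t at t = 8.0000: 155.639953
  t * PV_t at t = 8.5000: 160.785075
  t * PV_t at t = 9.0000: 165.525543
  t * PV_t at t = 9.5000: 169.879831
  t * PV_t at t = 10.0000: 5874.380526
Macaulay duration D = 7902.310770 / 1030.171826 = 7.670867
Modified duration = D / (1 + y/m) = 7.670867 / (1 + 0.028500) = 7.458305

Answer: Modified duration = 7.4583


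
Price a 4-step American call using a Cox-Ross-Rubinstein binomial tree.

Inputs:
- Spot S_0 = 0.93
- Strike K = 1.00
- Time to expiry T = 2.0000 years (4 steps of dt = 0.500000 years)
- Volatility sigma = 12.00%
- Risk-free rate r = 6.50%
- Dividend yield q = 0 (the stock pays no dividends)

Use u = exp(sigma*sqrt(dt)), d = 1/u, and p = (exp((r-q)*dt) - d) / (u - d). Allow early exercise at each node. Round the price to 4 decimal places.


dt = T/N = 0.500000
u = exp(sigma*sqrt(dt)) = 1.088557; d = 1/u = 0.918647
p = (exp((r-q)*dt) - d) / (u - d) = 0.673220
Discount per step: exp(-r*dt) = 0.968022
Stock lattice S(k, i) with i counting down-moves:
  k=0: S(0,0) = 0.9300
  k=1: S(1,0) = 1.0124; S(1,1) = 0.8543
  k=2: S(2,0) = 1.1020; S(2,1) = 0.9300; S(2,2) = 0.7848
  k=3: S(3,0) = 1.1996; S(3,1) = 1.0124; S(3,2) = 0.8543; S(3,3) = 0.7210
  k=4: S(4,0) = 1.3058; S(4,1) = 1.1020; S(4,2) = 0.9300; S(4,3) = 0.7848; S(4,4) = 0.6623
Terminal payoffs V(N, i) = max(S_T - K, 0):
  V(4,0) = 0.305832; V(4,1) = 0.102009; V(4,2) = 0.000000; V(4,3) = 0.000000; V(4,4) = 0.000000
Backward induction: V(k, i) = exp(-r*dt) * [p * V(k+1, i) + (1-p) * V(k+1, i+1)]; then take max(V_cont, immediate exercise) for American.
  V(3,0) = exp(-r*dt) * [p*0.305832 + (1-p)*0.102009] = 0.231577; exercise = 0.199599; V(3,0) = max -> 0.231577
  V(3,1) = exp(-r*dt) * [p*0.102009 + (1-p)*0.000000] = 0.066479; exercise = 0.012358; V(3,1) = max -> 0.066479
  V(3,2) = exp(-r*dt) * [p*0.000000 + (1-p)*0.000000] = 0.000000; exercise = 0.000000; V(3,2) = max -> 0.000000
  V(3,3) = exp(-r*dt) * [p*0.000000 + (1-p)*0.000000] = 0.000000; exercise = 0.000000; V(3,3) = max -> 0.000000
  V(2,0) = exp(-r*dt) * [p*0.231577 + (1-p)*0.066479] = 0.171946; exercise = 0.102009; V(2,0) = max -> 0.171946
  V(2,1) = exp(-r*dt) * [p*0.066479 + (1-p)*0.000000] = 0.043324; exercise = 0.000000; V(2,1) = max -> 0.043324
  V(2,2) = exp(-r*dt) * [p*0.000000 + (1-p)*0.000000] = 0.000000; exercise = 0.000000; V(2,2) = max -> 0.000000
  V(1,0) = exp(-r*dt) * [p*0.171946 + (1-p)*0.043324] = 0.125761; exercise = 0.012358; V(1,0) = max -> 0.125761
  V(1,1) = exp(-r*dt) * [p*0.043324 + (1-p)*0.000000] = 0.028234; exercise = 0.000000; V(1,1) = max -> 0.028234
  V(0,0) = exp(-r*dt) * [p*0.125761 + (1-p)*0.028234] = 0.090888; exercise = 0.000000; V(0,0) = max -> 0.090888

Answer: Price = V(0,0) = 0.0909


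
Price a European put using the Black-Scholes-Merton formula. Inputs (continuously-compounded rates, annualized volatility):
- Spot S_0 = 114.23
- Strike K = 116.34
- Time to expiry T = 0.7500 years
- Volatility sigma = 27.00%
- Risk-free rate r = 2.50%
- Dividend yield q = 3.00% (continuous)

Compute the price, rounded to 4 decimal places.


Answer: Price = 11.8026

Derivation:
d1 = (ln(S/K) + (r - q + 0.5*sigma^2) * T) / (sigma * sqrt(T)) = 0.02260015
d2 = d1 - sigma * sqrt(T) = -0.21122671
exp(-rT) = 0.98142469; exp(-qT) = 0.97775124
P = K * exp(-rT) * N(-d2) - S_0 * exp(-qT) * N(-d1)
N(-d1) = 0.49098461; N(-d2) = 0.58364482
P = 116.3400 * 0.98142469 * 0.58364482 - 114.2300 * 0.97775124 * 0.49098461 = 11.8026


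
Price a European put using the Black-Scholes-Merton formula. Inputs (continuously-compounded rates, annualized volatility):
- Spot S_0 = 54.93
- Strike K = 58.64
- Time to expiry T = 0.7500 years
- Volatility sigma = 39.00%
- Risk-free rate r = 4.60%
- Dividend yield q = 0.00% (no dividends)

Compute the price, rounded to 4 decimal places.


d1 = (ln(S/K) + (r - q + 0.5*sigma^2) * T) / (sigma * sqrt(T)) = 0.07751324
d2 = d1 - sigma * sqrt(T) = -0.26023667
exp(-rT) = 0.96608834; exp(-qT) = 1.00000000
P = K * exp(-rT) * N(-d2) - S_0 * exp(-qT) * N(-d1)
N(-d1) = 0.46910763; N(-d2) = 0.60265939
P = 58.6400 * 0.96608834 * 0.60265939 - 54.9300 * 1.00000000 * 0.46910763 = 8.3734

Answer: Price = 8.3734


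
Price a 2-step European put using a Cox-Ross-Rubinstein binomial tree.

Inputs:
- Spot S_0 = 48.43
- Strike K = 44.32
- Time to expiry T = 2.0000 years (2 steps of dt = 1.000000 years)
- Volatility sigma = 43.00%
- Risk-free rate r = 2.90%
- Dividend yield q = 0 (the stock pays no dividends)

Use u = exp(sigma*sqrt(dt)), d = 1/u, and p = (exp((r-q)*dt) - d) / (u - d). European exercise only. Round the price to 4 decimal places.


Answer: Price = V(0,0) = 7.3741

Derivation:
dt = T/N = 1.000000
u = exp(sigma*sqrt(dt)) = 1.537258; d = 1/u = 0.650509
p = (exp((r-q)*dt) - d) / (u - d) = 0.427309
Discount per step: exp(-r*dt) = 0.971416
Stock lattice S(k, i) with i counting down-moves:
  k=0: S(0,0) = 48.4300
  k=1: S(1,0) = 74.4494; S(1,1) = 31.5042
  k=2: S(2,0) = 114.4479; S(2,1) = 48.4300; S(2,2) = 20.4937
Terminal payoffs V(N, i) = max(K - S_T, 0):
  V(2,0) = 0.000000; V(2,1) = 0.000000; V(2,2) = 23.826260
Backward induction: V(k, i) = exp(-r*dt) * [p * V(k+1, i) + (1-p) * V(k+1, i+1)].
  V(1,0) = exp(-r*dt) * [p*0.000000 + (1-p)*0.000000] = 0.000000
  V(1,1) = exp(-r*dt) * [p*0.000000 + (1-p)*23.826260] = 13.255062
  V(0,0) = exp(-r*dt) * [p*0.000000 + (1-p)*13.255062] = 7.374077
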